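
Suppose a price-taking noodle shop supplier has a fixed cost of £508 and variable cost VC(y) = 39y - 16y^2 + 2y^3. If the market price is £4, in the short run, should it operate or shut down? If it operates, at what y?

Variable cost is VC = 39y - 16y^2 + 2y^3, so AVC = VC/y = 39 - 16y + 2y^2 and MC = dTC/dy = 39 - 32y + 6y^2.
The AVC parabola has its vertex at y = 16/4 = 4, where AVC = 39 - 16·4 + 2·4^2 = £7.
Since P = £4 < min AVC = £7, price fails to cover variable cost at any output.
Best response: produce nothing and absorb the £508 fixed cost.

Shut down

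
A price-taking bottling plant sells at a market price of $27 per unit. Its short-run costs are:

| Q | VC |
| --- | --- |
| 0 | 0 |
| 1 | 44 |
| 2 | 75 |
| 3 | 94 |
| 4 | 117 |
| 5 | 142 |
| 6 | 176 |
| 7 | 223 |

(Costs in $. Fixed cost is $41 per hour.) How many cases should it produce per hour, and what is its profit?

Q = 0 (shut down); profit = -$41

Compute π = P·Q − TC at each output: Q=0: -41; Q=1: -58; Q=2: -62; Q=3: -54; Q=4: -50; Q=5: -48; Q=6: -55; Q=7: -75.
Profit is highest at Q = 0. Equivalently, the lowest AVC in the table is 142/5 ≈ $28.40 at Q = 5, and P = $27 falls below it — price never covers variable cost, so the firm shuts down and loses only its fixed cost.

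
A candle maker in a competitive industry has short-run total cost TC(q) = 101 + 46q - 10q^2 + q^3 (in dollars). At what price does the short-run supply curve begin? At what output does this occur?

The shutdown price is the minimum of AVC. VC = 46q - 10q^2 + q^3, so AVC = 46 - 10q + q^2.
At the minimum of AVC, MC = AVC. MC = 46 - 20q + 3q^2; setting MC = AVC gives 2q^2 - 10q = 0, so q = 5. min AVC = 21.
The firm shuts down for any P below $21.

$21 per unit, at q = 5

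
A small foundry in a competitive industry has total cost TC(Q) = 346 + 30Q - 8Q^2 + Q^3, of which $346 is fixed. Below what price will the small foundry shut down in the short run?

Short-run supply begins at min AVC. From VC = 30Q - 8Q^2 + Q^3, AVC = 30 - 8Q + Q^2.
At the minimum of AVC, MC = AVC. MC = 30 - 16Q + 3Q^2; setting MC = AVC gives 2Q^2 - 8Q = 0, so Q = 4. min AVC = 14.
For P < $14 the firm produces nothing.

$14 per unit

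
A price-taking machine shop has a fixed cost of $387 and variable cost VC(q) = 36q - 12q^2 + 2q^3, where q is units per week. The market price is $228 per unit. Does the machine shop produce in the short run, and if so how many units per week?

Produce at q = 8

Strip out fixed cost: VC = 36q - 12q^2 + 2q^3. Then AVC = 36 - 12q + 2q^2 and MC = 36 - 24q + 6q^2.
AVC hits its minimum where MC = AVC, at q = 3, giving min AVC = 36 - 12·3 + 2·3^2 = $18.
Since P = $228 ≥ min AVC = $18, price covers variable cost and the firm should produce.
Set P = MC: 228 = 36 - 24q + 6q^2 → -192 - 24q + 6q^2 = 0. The roots are q = -4 and q = 8; the profit-maximizing output is on the rising part of MC, so q* = 8.
Check: AVC at q = 8 is $68 ≤ P, so revenue covers variable cost.
Profit = P·q − TC = 228·8 − 931 = $893.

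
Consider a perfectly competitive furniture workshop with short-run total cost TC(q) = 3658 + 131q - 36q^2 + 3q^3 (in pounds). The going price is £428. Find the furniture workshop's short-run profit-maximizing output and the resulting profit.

Profit = -£28 at q = 11

AVC = 131 - 36q + 3q^2 has its minimum £23 at q = 6; price £428 clears that bar, so the firm operates.
With MC = 131 - 72q + 9q^2, P = MC on the upward-sloping part at q* = 11.
TR = 428·11 = 4708. TC = 3658 + 1078 = 4736. Profit = 4708 − 4736 = -£28.
Shutting down would mean losing the fixed cost of £3658, so operating at a loss of £28 is better by £3630.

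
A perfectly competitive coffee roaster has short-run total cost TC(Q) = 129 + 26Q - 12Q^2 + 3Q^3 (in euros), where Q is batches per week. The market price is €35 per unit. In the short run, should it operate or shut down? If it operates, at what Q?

From TC, MC = TC'(Q) = 26 - 24Q + 9Q^2 and AVC = VC/Q = 26 - 12Q + 3Q^2.
AVC is minimized where dAVC/dQ = -12 + 6Q = 0, at Q = 2; min AVC = 26 - 12·2 + 3·2^2 = €14.
P = €35 exceeds min AVC = €14, so the firm stays open.
Solving P = MC: -9 - 24Q + 9Q^2 = 0 ⇒ Q = -1/3 or 3. On the upward-sloping branch, Q* = 3.
Check: AVC at Q = 3 is €17 ≤ P, so revenue covers variable cost.
Profit = P·Q − TC = 35·3 − 180 = -€75, a loss, but smaller than the €129 fixed cost the firm would lose by shutting down.

Produce at Q = 3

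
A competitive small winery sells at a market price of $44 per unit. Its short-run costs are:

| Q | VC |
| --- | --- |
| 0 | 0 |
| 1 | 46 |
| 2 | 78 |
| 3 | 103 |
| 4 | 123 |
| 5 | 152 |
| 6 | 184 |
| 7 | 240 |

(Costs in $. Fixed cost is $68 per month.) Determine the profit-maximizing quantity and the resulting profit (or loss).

Q = 6; profit = $12

Profit at each row (π = 44Q − TC): Q=0: -68; Q=1: -70; Q=2: -58; Q=3: -39; Q=4: -15; Q=5: 0; Q=6: 12; Q=7: 0.
Profit is maximized at Q = 6. AVC there is 184/6 = $30.67 ≤ P, so producing beats shutting down (which would give -$68).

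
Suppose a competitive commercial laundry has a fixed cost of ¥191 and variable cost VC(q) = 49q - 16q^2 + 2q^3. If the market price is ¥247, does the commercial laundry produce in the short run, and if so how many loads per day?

Produce at q = 9

Strip out fixed cost: VC = 49q - 16q^2 + 2q^3. Then AVC = 49 - 16q + 2q^2 and MC = 49 - 32q + 6q^2.
AVC hits its minimum where MC = AVC, at q = 4, giving min AVC = 49 - 16·4 + 2·4^2 = ¥17.
Because ¥247 ≥ ¥17, revenue can cover variable cost; the firm operates.
P = MC gives -198 - 32q + 6q^2 = 0, with roots -11/3 and 9. Take the larger (rising MC): q* = 9.
Check: AVC at q = 9 is ¥67 ≤ P, so revenue covers variable cost.
Profit = P·q − TC = 247·9 − 794 = ¥1429.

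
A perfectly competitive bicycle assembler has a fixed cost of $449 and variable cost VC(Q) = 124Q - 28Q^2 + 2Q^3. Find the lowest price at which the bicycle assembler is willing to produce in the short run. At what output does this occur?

The firm shuts down when price falls below the minimum of average variable cost. AVC = VC/Q = 124 - 28Q + 2Q^2.
At the minimum of AVC, MC = AVC. MC = 124 - 56Q + 6Q^2; setting MC = AVC gives 4Q^2 - 28Q = 0, so Q = 7. min AVC = 26.
The firm shuts down for any P below $26.

$26 per unit, at Q = 7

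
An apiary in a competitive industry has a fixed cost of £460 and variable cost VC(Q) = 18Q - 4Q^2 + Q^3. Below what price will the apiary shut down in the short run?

The shutdown price is the minimum of AVC. VC = 18Q - 4Q^2 + Q^3, so AVC = 18 - 4Q + Q^2.
At the minimum of AVC, MC = AVC. MC = 18 - 8Q + 3Q^2; setting MC = AVC gives 2Q^2 - 4Q = 0, so Q = 2. min AVC = 14.
The firm shuts down for any P below £14.

£14 per unit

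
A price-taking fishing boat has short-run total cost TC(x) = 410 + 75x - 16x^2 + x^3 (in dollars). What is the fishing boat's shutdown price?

The shutdown price is the minimum of AVC. VC = 75x - 16x^2 + x^3, so AVC = 75 - 16x + x^2.
dAVC/dx = -16 + 2x = 0 gives x = 8. min AVC = 75 - 16·8 + 8^2 = 11.
The firm shuts down for any P below $11.

$11 per unit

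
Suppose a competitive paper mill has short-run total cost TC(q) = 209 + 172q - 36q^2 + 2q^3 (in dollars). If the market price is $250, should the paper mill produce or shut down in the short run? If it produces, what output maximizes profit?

Produce at q = 13

Strip out fixed cost: VC = 172q - 36q^2 + 2q^3. Then AVC = 172 - 36q + 2q^2 and MC = 172 - 72q + 6q^2.
The AVC parabola has its vertex at q = 36/4 = 9, where AVC = 172 - 36·9 + 2·9^2 = $10.
Since P = $250 ≥ min AVC = $10, price covers variable cost and the firm should produce.
P = MC gives -78 - 72q + 6q^2 = 0, with roots -1 and 13. Take the larger (rising MC): q* = 13.
Check: AVC at q = 13 is $42 ≤ P, so revenue covers variable cost.
Profit = P·q − TC = 250·13 − 755 = $2495.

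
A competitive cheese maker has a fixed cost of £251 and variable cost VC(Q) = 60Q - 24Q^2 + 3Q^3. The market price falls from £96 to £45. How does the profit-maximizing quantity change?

AVC = 60 - 24Q + 3Q^2, minimized at Q = 4 where min AVC = £12. MC = 60 - 48Q + 9Q^2.
With P = £96 above the shutdown price, P = MC gives Q = 6.
At P = £45 ≥ min AVC, set P = MC: Q = 5. The firm stays open but cuts output.

Output falls from 6 to 5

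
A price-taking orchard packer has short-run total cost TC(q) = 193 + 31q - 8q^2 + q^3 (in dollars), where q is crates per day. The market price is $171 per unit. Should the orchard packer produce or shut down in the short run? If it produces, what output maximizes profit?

Strip out fixed cost: VC = 31q - 8q^2 + q^3. Then AVC = 31 - 8q + q^2 and MC = 31 - 16q + 3q^2.
The AVC parabola has its vertex at q = 8/2 = 4, where AVC = 31 - 8·4 + 4^2 = $15.
P = $171 exceeds min AVC = $15, so the firm stays open.
Set P = MC: 171 = 31 - 16q + 3q^2 → -140 - 16q + 3q^2 = 0. The roots are q = -14/3 and q = 10; the profit-maximizing output is on the rising part of MC, so q* = 10.
Check: AVC at q = 10 is $51 ≤ P, so revenue covers variable cost.
Profit = P·q − TC = 171·10 − 703 = $1007.

Produce at q = 10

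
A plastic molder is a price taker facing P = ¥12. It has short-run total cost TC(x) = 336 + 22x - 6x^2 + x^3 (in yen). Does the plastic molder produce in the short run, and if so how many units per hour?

Variable cost is VC = 22x - 6x^2 + x^3, so AVC = VC/x = 22 - 6x + x^2 and MC = dTC/dx = 22 - 12x + 3x^2.
AVC is minimized where dAVC/dx = -6 + 2x = 0, at x = 3; min AVC = 22 - 6·3 + 3^2 = ¥13.
P = ¥12 lies below min AVC = ¥13; no output level covers variable cost.
The firm minimizes its loss by shutting down and losing only its fixed cost of ¥336.

Shut down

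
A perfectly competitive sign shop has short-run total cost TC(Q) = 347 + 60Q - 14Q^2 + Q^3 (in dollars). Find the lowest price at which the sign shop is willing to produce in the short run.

$11 per unit

The firm shuts down when price falls below the minimum of average variable cost. AVC = VC/Q = 60 - 14Q + Q^2.
dAVC/dQ = -14 + 2Q = 0 gives Q = 7. min AVC = 60 - 14·7 + 7^2 = 11.
For P < $11 the firm produces nothing.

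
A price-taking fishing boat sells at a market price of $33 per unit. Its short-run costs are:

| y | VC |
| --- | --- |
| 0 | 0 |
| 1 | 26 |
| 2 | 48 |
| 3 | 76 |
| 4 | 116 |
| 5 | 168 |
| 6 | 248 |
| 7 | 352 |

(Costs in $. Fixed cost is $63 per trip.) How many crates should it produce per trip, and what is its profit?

y = 3; profit = -$40

Tabulate TR − TC: y=0: -63; y=1: -56; y=2: -45; y=3: -40; y=4: -47; y=5: -66; y=6: -113; y=7: -184.
Profit is maximized at y = 3. AVC there is 76/3 = $25.33 ≤ P, so producing beats shutting down (which would give -$63).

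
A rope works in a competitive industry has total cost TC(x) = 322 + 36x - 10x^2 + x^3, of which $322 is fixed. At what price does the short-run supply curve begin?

The firm shuts down when price falls below the minimum of average variable cost. AVC = VC/x = 36 - 10x + x^2.
dAVC/dx = -10 + 2x = 0 gives x = 5. min AVC = 36 - 10·5 + 5^2 = 11.
The firm shuts down for any P below $11.

$11 per unit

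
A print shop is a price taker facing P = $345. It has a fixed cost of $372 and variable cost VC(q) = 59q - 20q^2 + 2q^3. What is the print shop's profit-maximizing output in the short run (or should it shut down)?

Strip out fixed cost: VC = 59q - 20q^2 + 2q^3. Then AVC = 59 - 20q + 2q^2 and MC = 59 - 40q + 6q^2.
AVC is minimized where dAVC/dq = -20 + 4q = 0, at q = 5; min AVC = 59 - 20·5 + 2·5^2 = $9.
P = $345 exceeds min AVC = $9, so the firm stays open.
Set P = MC: 345 = 59 - 40q + 6q^2 → -286 - 40q + 6q^2 = 0. The roots are q = -13/3 and q = 11; the profit-maximizing output is on the rising part of MC, so q* = 11.
Check: AVC at q = 11 is $81 ≤ P, so revenue covers variable cost.
Profit = P·q − TC = 345·11 − 1263 = $2532.

Produce at q = 11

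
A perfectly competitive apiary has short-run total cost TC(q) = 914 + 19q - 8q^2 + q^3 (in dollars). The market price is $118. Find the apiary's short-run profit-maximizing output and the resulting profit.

Profit = -$104 at q = 9

AVC = 19 - 8q + q^2 has its minimum $3 at q = 4; price $118 clears that bar, so the firm operates.
With MC = 19 - 16q + 3q^2, P = MC on the upward-sloping part at q* = 9.
TR = 118·9 = 1062. TC = 914 + 252 = 1166. Profit = 1062 − 1166 = -$104.
That loss of $104 beats the $914 the firm would lose by shutting down; producing recovers $810 of fixed cost.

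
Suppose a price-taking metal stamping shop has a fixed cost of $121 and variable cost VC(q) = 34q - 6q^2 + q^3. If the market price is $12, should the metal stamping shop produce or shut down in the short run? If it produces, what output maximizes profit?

From TC, MC = TC'(q) = 34 - 12q + 3q^2 and AVC = VC/q = 34 - 6q + q^2.
The AVC parabola has its vertex at q = 6/2 = 3, where AVC = 34 - 6·3 + 3^2 = $25.
With P < min AVC ($12 < $25), every unit sold adds to the loss.
Shutting down limits the loss to fixed cost, $121.

Shut down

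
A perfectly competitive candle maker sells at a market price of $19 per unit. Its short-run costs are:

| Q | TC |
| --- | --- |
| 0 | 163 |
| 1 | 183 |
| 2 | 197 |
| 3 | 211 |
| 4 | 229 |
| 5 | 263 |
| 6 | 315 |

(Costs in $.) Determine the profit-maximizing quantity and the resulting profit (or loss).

Compute π = P·Q − TC at each output: Q=0: -163; Q=1: -164; Q=2: -159; Q=3: -154; Q=4: -153; Q=5: -168; Q=6: -201.
Profit is maximized at Q = 4. AVC there is 66/4 = $16.50 ≤ P, so producing beats shutting down (which would give -$163).

Q = 4; profit = -$153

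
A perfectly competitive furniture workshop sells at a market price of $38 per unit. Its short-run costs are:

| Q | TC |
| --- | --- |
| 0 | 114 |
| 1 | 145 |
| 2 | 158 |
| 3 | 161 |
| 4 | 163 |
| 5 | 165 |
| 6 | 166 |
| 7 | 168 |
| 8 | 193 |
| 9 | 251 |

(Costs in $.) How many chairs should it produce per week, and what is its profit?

Compute π = P·Q − TC at each output: Q=0: -114; Q=1: -107; Q=2: -82; Q=3: -47; Q=4: -11; Q=5: 25; Q=6: 62; Q=7: 98; Q=8: 111; Q=9: 91.
Profit is maximized at Q = 8. AVC there is 79/8 = $9.88 ≤ P, so producing beats shutting down (which would give -$114).

Q = 8; profit = $111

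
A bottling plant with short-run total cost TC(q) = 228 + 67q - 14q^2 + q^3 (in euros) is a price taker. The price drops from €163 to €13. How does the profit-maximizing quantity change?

MC = 67 - 28q + 3q^2; the shutdown threshold is min AVC = €18 (at q = 7).
At P = €163 ≥ min AVC, set P = MC on the rising branch: q = 12.
At P = €13 < min AVC = €18, price no longer covers variable cost at any output, so the firm shuts down: q = 0.

Output falls from 12 to 0 (the firm shuts down)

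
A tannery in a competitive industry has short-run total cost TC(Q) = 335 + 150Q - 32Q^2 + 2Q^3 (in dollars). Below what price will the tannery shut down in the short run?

Short-run supply begins at min AVC. From VC = 150Q - 32Q^2 + 2Q^3, AVC = 150 - 32Q + 2Q^2.
dAVC/dQ = -32 + 4Q = 0 gives Q = 8. min AVC = 150 - 32·8 + 2·8^2 = 22.
So the shutdown price is $22.

$22 per unit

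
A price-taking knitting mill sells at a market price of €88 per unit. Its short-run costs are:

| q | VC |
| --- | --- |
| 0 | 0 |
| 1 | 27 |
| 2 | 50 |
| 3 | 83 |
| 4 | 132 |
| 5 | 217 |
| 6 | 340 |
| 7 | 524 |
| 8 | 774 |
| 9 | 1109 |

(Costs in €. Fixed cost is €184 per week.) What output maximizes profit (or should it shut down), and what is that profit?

q = 5; profit = €39

Profit at each row (π = 88q − TC): q=0: -184; q=1: -123; q=2: -58; q=3: -3; q=4: 36; q=5: 39; q=6: 4; q=7: -92; q=8: -254; q=9: -501.
Profit is maximized at q = 5. AVC there is 217/5 = €43.40 ≤ P, so producing beats shutting down (which would give -€184).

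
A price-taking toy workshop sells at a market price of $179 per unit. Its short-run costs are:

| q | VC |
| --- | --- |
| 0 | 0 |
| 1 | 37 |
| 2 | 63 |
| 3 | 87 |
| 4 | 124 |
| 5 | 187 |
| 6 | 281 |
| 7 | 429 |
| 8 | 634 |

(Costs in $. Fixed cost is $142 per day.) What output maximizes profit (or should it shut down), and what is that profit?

Tabulate TR − TC: q=0: -142; q=1: 0; q=2: 153; q=3: 308; q=4: 450; q=5: 566; q=6: 651; q=7: 682; q=8: 656.
Profit is maximized at q = 7. AVC there is 429/7 = $61.29 ≤ P, so producing beats shutting down (which would give -$142).

q = 7; profit = $682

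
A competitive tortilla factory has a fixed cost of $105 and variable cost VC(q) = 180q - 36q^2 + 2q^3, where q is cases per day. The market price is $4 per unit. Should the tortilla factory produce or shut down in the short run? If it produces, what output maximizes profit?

Shut down

From TC, MC = TC'(q) = 180 - 72q + 6q^2 and AVC = VC/q = 180 - 36q + 2q^2.
AVC is minimized where dAVC/dq = -36 + 4q = 0, at q = 9; min AVC = 180 - 36·9 + 2·9^2 = $18.
P = $4 lies below min AVC = $18; no output level covers variable cost.
The firm minimizes its loss by shutting down and losing only its fixed cost of $105.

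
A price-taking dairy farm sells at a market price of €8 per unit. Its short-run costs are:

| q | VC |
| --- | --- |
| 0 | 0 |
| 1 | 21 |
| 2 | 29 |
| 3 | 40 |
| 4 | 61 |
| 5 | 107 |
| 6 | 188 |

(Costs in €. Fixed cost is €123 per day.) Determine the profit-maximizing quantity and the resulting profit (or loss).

q = 0 (shut down); profit = -€123

Compute π = P·q − TC at each output: q=0: -123; q=1: -136; q=2: -136; q=3: -139; q=4: -152; q=5: -190; q=6: -263.
Profit is highest at q = 0. Equivalently, the lowest AVC in the table is 40/3 ≈ €13.33 at q = 3, and P = €8 falls below it — price never covers variable cost, so the firm shuts down and loses only its fixed cost.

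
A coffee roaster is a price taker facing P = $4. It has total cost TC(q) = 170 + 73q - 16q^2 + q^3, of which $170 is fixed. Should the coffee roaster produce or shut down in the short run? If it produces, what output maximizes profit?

Shut down

From TC, MC = TC'(q) = 73 - 32q + 3q^2 and AVC = VC/q = 73 - 16q + q^2.
The AVC parabola has its vertex at q = 16/2 = 8, where AVC = 73 - 16·8 + 8^2 = $9.
With P < min AVC ($4 < $9), every unit sold adds to the loss.
Shutting down limits the loss to fixed cost, $170.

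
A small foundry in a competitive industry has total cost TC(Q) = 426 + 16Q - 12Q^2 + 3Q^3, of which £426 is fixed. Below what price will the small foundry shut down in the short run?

The shutdown price is the minimum of AVC. VC = 16Q - 12Q^2 + 3Q^3, so AVC = 16 - 12Q + 3Q^2.
dAVC/dQ = -12 + 6Q = 0 gives Q = 2. min AVC = 16 - 12·2 + 3·2^2 = 4.
For P < £4 the firm produces nothing.

£4 per unit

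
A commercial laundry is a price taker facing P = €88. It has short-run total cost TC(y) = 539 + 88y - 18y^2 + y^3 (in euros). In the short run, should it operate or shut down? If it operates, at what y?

Variable cost is VC = 88y - 18y^2 + y^3, so AVC = VC/y = 88 - 18y + y^2 and MC = dTC/dy = 88 - 36y + 3y^2.
AVC is minimized where dAVC/dy = -18 + 2y = 0, at y = 9; min AVC = 88 - 18·9 + 9^2 = €7.
Because €88 ≥ €7, revenue can cover variable cost; the firm operates.
P = MC gives -36y + 3y^2 = 0, with roots 0 and 12. Take the larger (rising MC): y* = 12.
Check: AVC at y = 12 is €16 ≤ P, so revenue covers variable cost.
Profit = P·y − TC = 88·12 − 731 = €325.

Produce at y = 12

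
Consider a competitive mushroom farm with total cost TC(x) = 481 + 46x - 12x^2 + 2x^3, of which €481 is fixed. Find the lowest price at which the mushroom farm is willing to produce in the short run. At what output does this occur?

€28 per unit, at x = 3

The firm shuts down when price falls below the minimum of average variable cost. AVC = VC/x = 46 - 12x + 2x^2.
dAVC/dx = -12 + 4x = 0 gives x = 3. min AVC = 46 - 12·3 + 2·3^2 = 28.
The firm shuts down for any P below €28.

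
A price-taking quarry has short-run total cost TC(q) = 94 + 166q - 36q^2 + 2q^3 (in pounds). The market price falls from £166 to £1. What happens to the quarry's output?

Output falls from 12 to 0 (the firm shuts down)

AVC = 166 - 36q + 2q^2, minimized at q = 9 where min AVC = £4. MC = 166 - 72q + 6q^2.
With P = £166 above the shutdown price, P = MC gives q = 12.
At P = £1 < min AVC = £4, price no longer covers variable cost at any output, so the firm shuts down: q = 0.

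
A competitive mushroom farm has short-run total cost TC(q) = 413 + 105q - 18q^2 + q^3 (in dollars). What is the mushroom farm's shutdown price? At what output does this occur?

Short-run supply begins at min AVC. From VC = 105q - 18q^2 + q^3, AVC = 105 - 18q + q^2.
At the minimum of AVC, MC = AVC. MC = 105 - 36q + 3q^2; setting MC = AVC gives 2q^2 - 18q = 0, so q = 9. min AVC = 24.
The firm shuts down for any P below $24.

$24 per unit, at q = 9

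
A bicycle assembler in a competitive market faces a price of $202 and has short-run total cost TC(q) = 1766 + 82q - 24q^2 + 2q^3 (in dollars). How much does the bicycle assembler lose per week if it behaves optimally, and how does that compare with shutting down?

Profit = -$166 at q = 10

AVC = 82 - 24q + 2q^2; min AVC = $10 at q = 6. Since P = $202 ≥ min AVC, the firm produces.
With MC = 82 - 48q + 6q^2, P = MC on the upward-sloping part at q* = 10.
TR = 202·10 = 2020. TC = 1766 + 420 = 2186. Profit = 2020 − 2186 = -$166.
Shutting down would mean losing the fixed cost of $1766, so operating at a loss of $166 is better by $1600.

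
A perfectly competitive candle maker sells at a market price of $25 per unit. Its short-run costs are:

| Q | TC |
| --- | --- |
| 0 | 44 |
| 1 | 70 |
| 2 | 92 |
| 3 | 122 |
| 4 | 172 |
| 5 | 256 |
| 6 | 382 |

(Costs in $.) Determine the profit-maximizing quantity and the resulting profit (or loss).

Compute π = P·Q − TC at each output: Q=0: -44; Q=1: -45; Q=2: -42; Q=3: -47; Q=4: -72; Q=5: -131; Q=6: -232.
Profit is maximized at Q = 2. AVC there is 48/2 = $24 ≤ P, so producing beats shutting down (which would give -$44).

Q = 2; profit = -$42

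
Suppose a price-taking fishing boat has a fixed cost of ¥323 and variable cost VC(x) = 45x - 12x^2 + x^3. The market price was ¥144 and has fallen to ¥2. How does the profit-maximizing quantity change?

MC = 45 - 24x + 3x^2; the shutdown threshold is min AVC = ¥9 (at x = 6).
At P = ¥144 ≥ min AVC, set P = MC on the rising branch: x = 11.
At P = ¥2 < min AVC = ¥9, price no longer covers variable cost at any output, so the firm shuts down: x = 0.

Output falls from 11 to 0 (the firm shuts down)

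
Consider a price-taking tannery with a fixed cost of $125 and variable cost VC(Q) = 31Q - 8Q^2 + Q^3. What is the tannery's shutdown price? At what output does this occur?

Short-run supply begins at min AVC. From VC = 31Q - 8Q^2 + Q^3, AVC = 31 - 8Q + Q^2.
At the minimum of AVC, MC = AVC. MC = 31 - 16Q + 3Q^2; setting MC = AVC gives 2Q^2 - 8Q = 0, so Q = 4. min AVC = 15.
For P < $15 the firm produces nothing.

$15 per unit, at Q = 4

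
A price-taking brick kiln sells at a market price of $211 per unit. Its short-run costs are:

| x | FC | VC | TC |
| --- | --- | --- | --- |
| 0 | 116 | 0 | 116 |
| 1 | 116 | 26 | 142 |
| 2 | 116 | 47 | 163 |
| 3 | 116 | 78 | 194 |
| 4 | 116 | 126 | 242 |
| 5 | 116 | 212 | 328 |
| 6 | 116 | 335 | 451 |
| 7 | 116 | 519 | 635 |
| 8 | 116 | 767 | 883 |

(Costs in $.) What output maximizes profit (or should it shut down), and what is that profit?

x = 7; profit = $842

Tabulate TR − TC: x=0: -116; x=1: 69; x=2: 259; x=3: 439; x=4: 602; x=5: 727; x=6: 815; x=7: 842; x=8: 805.
Profit is maximized at x = 7. AVC there is 519/7 = $74.14 ≤ P, so producing beats shutting down (which would give -$116).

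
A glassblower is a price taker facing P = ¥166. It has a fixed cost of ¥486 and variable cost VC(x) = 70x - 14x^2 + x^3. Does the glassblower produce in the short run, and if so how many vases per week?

Produce at x = 12

Variable cost is VC = 70x - 14x^2 + x^3, so AVC = VC/x = 70 - 14x + x^2 and MC = dTC/dx = 70 - 28x + 3x^2.
AVC is minimized where dAVC/dx = -14 + 2x = 0, at x = 7; min AVC = 70 - 14·7 + 7^2 = ¥21.
Because ¥166 ≥ ¥21, revenue can cover variable cost; the firm operates.
P = MC gives -96 - 28x + 3x^2 = 0, with roots -8/3 and 12. Take the larger (rising MC): x* = 12.
Check: AVC at x = 12 is ¥46 ≤ P, so revenue covers variable cost.
Profit = P·x − TC = 166·12 − 1038 = ¥954.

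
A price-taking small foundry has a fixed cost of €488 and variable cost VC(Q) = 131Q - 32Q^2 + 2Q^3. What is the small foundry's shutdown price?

€3 per unit

The shutdown price is the minimum of AVC. VC = 131Q - 32Q^2 + 2Q^3, so AVC = 131 - 32Q + 2Q^2.
At the minimum of AVC, MC = AVC. MC = 131 - 64Q + 6Q^2; setting MC = AVC gives 4Q^2 - 32Q = 0, so Q = 8. min AVC = 3.
For P < €3 the firm produces nothing.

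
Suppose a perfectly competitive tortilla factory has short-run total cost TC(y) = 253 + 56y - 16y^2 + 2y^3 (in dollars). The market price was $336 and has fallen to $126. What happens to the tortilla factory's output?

Output falls from 10 to 7

AVC = 56 - 16y + 2y^2, minimized at y = 4 where min AVC = $24. MC = 56 - 32y + 6y^2.
With P = $336 above the shutdown price, P = MC gives y = 10.
At P = $126 ≥ min AVC, set P = MC: y = 7. The firm stays open but cuts output.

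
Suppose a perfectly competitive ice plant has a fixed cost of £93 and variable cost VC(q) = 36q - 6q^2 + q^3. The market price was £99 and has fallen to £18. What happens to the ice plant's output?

MC = 36 - 12q + 3q^2; the shutdown threshold is min AVC = £27 (at q = 3).
At P = £99 ≥ min AVC, set P = MC on the rising branch: q = 7.
At P = £18 < min AVC = £27, price no longer covers variable cost at any output, so the firm shuts down: q = 0.

Output falls from 7 to 0 (the firm shuts down)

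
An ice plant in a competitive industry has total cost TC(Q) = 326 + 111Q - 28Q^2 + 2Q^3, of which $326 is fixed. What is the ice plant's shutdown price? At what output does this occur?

Short-run supply begins at min AVC. From VC = 111Q - 28Q^2 + 2Q^3, AVC = 111 - 28Q + 2Q^2.
dAVC/dQ = -28 + 4Q = 0 gives Q = 7. min AVC = 111 - 28·7 + 2·7^2 = 13.
So the shutdown price is $13.

$13 per unit, at Q = 7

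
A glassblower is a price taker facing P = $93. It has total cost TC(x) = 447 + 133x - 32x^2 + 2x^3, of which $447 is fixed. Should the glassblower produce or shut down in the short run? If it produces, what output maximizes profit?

Produce at x = 10

From TC, MC = TC'(x) = 133 - 64x + 6x^2 and AVC = VC/x = 133 - 32x + 2x^2.
The AVC parabola has its vertex at x = 32/4 = 8, where AVC = 133 - 32·8 + 2·8^2 = $5.
Because $93 ≥ $5, revenue can cover variable cost; the firm operates.
Solving P = MC: 40 - 64x + 6x^2 = 0 ⇒ x = 2/3 or 10. On the upward-sloping branch, x* = 10.
Check: AVC at x = 10 is $13 ≤ P, so revenue covers variable cost.
Profit = P·x − TC = 93·10 − 577 = $353.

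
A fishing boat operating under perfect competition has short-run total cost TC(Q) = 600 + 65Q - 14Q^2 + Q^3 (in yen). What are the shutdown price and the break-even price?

Shutdown price = ¥16; break-even price = ¥85

Shutdown price = min AVC. AVC = 65 - 14Q + Q^2, with vertex at Q = 7 and minimum ¥16.
ATC = 600/Q + 65 - 14Q + Q^2. Setting dATC/dQ = −600/Q^2 − 14 + 2Q = 0 gives Q = 10 (since 2·10^3 − 14·10^2 = 600).
min ATC = 600/10 + 65 − 14·10 + 10^2 = ¥85. That is the break-even price.
For ¥16 ≤ P < ¥85 the firm produces at a loss; below ¥16 it shuts down.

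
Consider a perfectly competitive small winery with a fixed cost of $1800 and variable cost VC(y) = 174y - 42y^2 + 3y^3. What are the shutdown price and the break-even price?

Shutdown price = min AVC. AVC = 174 - 42y + 3y^2, with vertex at y = 7 and minimum $27.
ATC = 1800/y + 174 - 42y + 3y^2. Setting dATC/dy = −1800/y^2 − 42 + 6y = 0 gives y = 10 (since 6·10^3 − 42·10^2 = 1800).
min ATC = 1800/10 + 174 − 42·10 + 3·10^2 = $234. That is the break-even price.
For $27 ≤ P < $234 the firm produces at a loss; below $27 it shuts down.

Shutdown price = $27; break-even price = $234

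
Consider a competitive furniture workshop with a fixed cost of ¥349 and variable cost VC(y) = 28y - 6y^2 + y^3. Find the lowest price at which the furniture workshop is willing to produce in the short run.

The firm shuts down when price falls below the minimum of average variable cost. AVC = VC/y = 28 - 6y + y^2.
At the minimum of AVC, MC = AVC. MC = 28 - 12y + 3y^2; setting MC = AVC gives 2y^2 - 6y = 0, so y = 3. min AVC = 19.
So the shutdown price is ¥19.

¥19 per unit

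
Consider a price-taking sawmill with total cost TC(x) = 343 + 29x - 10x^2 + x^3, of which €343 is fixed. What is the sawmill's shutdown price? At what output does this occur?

€4 per unit, at x = 5

The shutdown price is the minimum of AVC. VC = 29x - 10x^2 + x^3, so AVC = 29 - 10x + x^2.
At the minimum of AVC, MC = AVC. MC = 29 - 20x + 3x^2; setting MC = AVC gives 2x^2 - 10x = 0, so x = 5. min AVC = 4.
The firm shuts down for any P below €4.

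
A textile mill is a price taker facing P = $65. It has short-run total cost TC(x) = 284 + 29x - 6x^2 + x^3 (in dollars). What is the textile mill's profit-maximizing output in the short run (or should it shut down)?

Produce at x = 6

Strip out fixed cost: VC = 29x - 6x^2 + x^3. Then AVC = 29 - 6x + x^2 and MC = 29 - 12x + 3x^2.
The AVC parabola has its vertex at x = 6/2 = 3, where AVC = 29 - 6·3 + 3^2 = $20.
Because $65 ≥ $20, revenue can cover variable cost; the firm operates.
Solving P = MC: -36 - 12x + 3x^2 = 0 ⇒ x = -2 or 6. On the upward-sloping branch, x* = 6.
Check: AVC at x = 6 is $29 ≤ P, so revenue covers variable cost.
Profit = P·x − TC = 65·6 − 458 = -$68, a loss, but smaller than the $284 fixed cost the firm would lose by shutting down.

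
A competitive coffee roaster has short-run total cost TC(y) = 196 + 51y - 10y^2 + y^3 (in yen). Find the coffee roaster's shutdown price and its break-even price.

Shutdown price = ¥26; break-even price = ¥58

Shutdown price = min AVC. AVC = 51 - 10y + y^2, with vertex at y = 5 and minimum ¥26.
ATC = 196/y + 51 - 10y + y^2. Setting dATC/dy = −196/y^2 − 10 + 2y = 0 gives y = 7 (since 2·7^3 − 10·7^2 = 196).
min ATC = 196/7 + 51 − 10·7 + 7^2 = ¥58. That is the break-even price.
Between these two prices the firm operates at a loss; above ¥58 it earns a profit.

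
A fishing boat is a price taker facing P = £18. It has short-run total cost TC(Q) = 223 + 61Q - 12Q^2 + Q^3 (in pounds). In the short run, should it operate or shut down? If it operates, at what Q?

Strip out fixed cost: VC = 61Q - 12Q^2 + Q^3. Then AVC = 61 - 12Q + Q^2 and MC = 61 - 24Q + 3Q^2.
AVC is minimized where dAVC/dQ = -12 + 2Q = 0, at Q = 6; min AVC = 61 - 12·6 + 6^2 = £25.
P = £18 lies below min AVC = £25; no output level covers variable cost.
Best response: produce nothing and absorb the £223 fixed cost.

Shut down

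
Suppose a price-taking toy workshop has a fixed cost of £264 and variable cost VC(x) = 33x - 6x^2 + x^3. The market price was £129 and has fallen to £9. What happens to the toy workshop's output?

MC = 33 - 12x + 3x^2; the shutdown threshold is min AVC = £24 (at x = 3).
At P = £129 ≥ min AVC, set P = MC on the rising branch: x = 8.
At P = £9 < min AVC = £24, price no longer covers variable cost at any output, so the firm shuts down: x = 0.

Output falls from 8 to 0 (the firm shuts down)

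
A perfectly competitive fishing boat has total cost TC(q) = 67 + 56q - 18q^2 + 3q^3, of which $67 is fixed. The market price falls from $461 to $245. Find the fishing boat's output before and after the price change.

MC = 56 - 36q + 9q^2; the shutdown threshold is min AVC = $29 (at q = 3).
With P = $461 above the shutdown price, P = MC gives q = 9.
At P = $245 ≥ min AVC, set P = MC: q = 7. The firm stays open but cuts output.

Output falls from 9 to 7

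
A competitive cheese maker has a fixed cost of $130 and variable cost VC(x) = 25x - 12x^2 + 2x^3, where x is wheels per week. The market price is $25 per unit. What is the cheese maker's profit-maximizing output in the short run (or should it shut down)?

From TC, MC = TC'(x) = 25 - 24x + 6x^2 and AVC = VC/x = 25 - 12x + 2x^2.
AVC is minimized where dAVC/dx = -12 + 4x = 0, at x = 3; min AVC = 25 - 12·3 + 2·3^2 = $7.
Since P = $25 ≥ min AVC = $7, price covers variable cost and the firm should produce.
P = MC gives -24x + 6x^2 = 0, with roots 0 and 4. Take the larger (rising MC): x* = 4.
Check: AVC at x = 4 is $9 ≤ P, so revenue covers variable cost.
Profit = P·x − TC = 25·4 − 166 = -$66, a loss, but smaller than the $130 fixed cost the firm would lose by shutting down.

Produce at x = 4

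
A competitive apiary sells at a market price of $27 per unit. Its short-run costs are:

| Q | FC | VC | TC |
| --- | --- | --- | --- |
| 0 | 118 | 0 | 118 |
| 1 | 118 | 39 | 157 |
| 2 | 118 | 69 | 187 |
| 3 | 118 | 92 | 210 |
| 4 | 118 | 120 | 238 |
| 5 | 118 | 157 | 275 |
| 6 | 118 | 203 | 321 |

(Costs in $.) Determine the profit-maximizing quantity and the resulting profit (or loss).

Compute π = P·Q − TC at each output: Q=0: -118; Q=1: -130; Q=2: -133; Q=3: -129; Q=4: -130; Q=5: -140; Q=6: -159.
Profit is highest at Q = 0. Equivalently, the lowest AVC in the table is 120/4 ≈ $30 at Q = 4, and P = $27 falls below it — price never covers variable cost, so the firm shuts down and loses only its fixed cost.

Q = 0 (shut down); profit = -$118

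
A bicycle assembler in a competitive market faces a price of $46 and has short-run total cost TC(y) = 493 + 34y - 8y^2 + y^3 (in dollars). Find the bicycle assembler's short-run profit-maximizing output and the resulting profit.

AVC = 34 - 8y + y^2 has its minimum $18 at y = 4; price $46 clears that bar, so the firm operates.
With MC = 34 - 16y + 3y^2, P = MC on the upward-sloping part at y* = 6.
TR = 46·6 = 276. TC = 493 + 132 = 625. Profit = 276 − 625 = -$349.
That loss of $349 beats the $493 the firm would lose by shutting down; producing recovers $144 of fixed cost.

Profit = -$349 at y = 6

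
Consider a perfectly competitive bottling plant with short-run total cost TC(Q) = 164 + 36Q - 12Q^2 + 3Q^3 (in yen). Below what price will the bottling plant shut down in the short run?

The firm shuts down when price falls below the minimum of average variable cost. AVC = VC/Q = 36 - 12Q + 3Q^2.
dAVC/dQ = -12 + 6Q = 0 gives Q = 2. min AVC = 36 - 12·2 + 3·2^2 = 24.
The firm shuts down for any P below ¥24.

¥24 per unit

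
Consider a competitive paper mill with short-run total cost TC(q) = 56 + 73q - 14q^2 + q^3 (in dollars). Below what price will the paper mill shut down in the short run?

The shutdown price is the minimum of AVC. VC = 73q - 14q^2 + q^3, so AVC = 73 - 14q + q^2.
At the minimum of AVC, MC = AVC. MC = 73 - 28q + 3q^2; setting MC = AVC gives 2q^2 - 14q = 0, so q = 7. min AVC = 24.
For P < $24 the firm produces nothing.

$24 per unit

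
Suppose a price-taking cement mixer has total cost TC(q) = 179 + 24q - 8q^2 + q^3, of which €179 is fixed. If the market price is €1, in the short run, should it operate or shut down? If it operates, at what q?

Shut down

Variable cost is VC = 24q - 8q^2 + q^3, so AVC = VC/q = 24 - 8q + q^2 and MC = dTC/dq = 24 - 16q + 3q^2.
AVC is minimized where dAVC/dq = -8 + 2q = 0, at q = 4; min AVC = 24 - 8·4 + 4^2 = €8.
P = €1 lies below min AVC = €8; no output level covers variable cost.
Shutting down limits the loss to fixed cost, €179.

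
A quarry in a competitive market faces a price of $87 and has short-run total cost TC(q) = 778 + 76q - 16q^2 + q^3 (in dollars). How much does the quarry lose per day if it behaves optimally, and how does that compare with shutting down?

AVC = 76 - 16q + q^2; min AVC = $12 at q = 8. Since P = $87 ≥ min AVC, the firm produces.
MC = 76 - 32q + 3q^2. Setting P = MC and taking the root on the rising branch gives q* = 11.
TR = 87·11 = 957. TC = 778 + 231 = 1009. Profit = 957 − 1009 = -$52.
Shutting down would mean losing the fixed cost of $778, so operating at a loss of $52 is better by $726.

Profit = -$52 at q = 11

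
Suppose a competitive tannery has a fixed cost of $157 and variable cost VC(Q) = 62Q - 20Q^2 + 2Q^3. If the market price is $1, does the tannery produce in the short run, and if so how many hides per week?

Shut down

Variable cost is VC = 62Q - 20Q^2 + 2Q^3, so AVC = VC/Q = 62 - 20Q + 2Q^2 and MC = dTC/dQ = 62 - 40Q + 6Q^2.
The AVC parabola has its vertex at Q = 20/4 = 5, where AVC = 62 - 20·5 + 2·5^2 = $12.
With P < min AVC ($1 < $12), every unit sold adds to the loss.
Shutting down limits the loss to fixed cost, $157.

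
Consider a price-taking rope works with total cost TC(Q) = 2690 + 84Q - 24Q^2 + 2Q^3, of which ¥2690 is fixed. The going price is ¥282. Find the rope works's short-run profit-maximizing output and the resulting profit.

AVC = 84 - 24Q + 2Q^2; min AVC = ¥12 at Q = 6. Since P = ¥282 ≥ min AVC, the firm produces.
With MC = 84 - 48Q + 6Q^2, P = MC on the upward-sloping part at Q* = 11.
TR = 282·11 = 3102. TC = 2690 + 682 = 3372. Profit = 3102 − 3372 = -¥270.
That loss of ¥270 beats the ¥2690 the firm would lose by shutting down; producing recovers ¥2420 of fixed cost.

Profit = -¥270 at Q = 11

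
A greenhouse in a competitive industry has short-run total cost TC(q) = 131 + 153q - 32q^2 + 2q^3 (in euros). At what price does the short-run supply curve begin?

The shutdown price is the minimum of AVC. VC = 153q - 32q^2 + 2q^3, so AVC = 153 - 32q + 2q^2.
At the minimum of AVC, MC = AVC. MC = 153 - 64q + 6q^2; setting MC = AVC gives 4q^2 - 32q = 0, so q = 8. min AVC = 25.
For P < €25 the firm produces nothing.

€25 per unit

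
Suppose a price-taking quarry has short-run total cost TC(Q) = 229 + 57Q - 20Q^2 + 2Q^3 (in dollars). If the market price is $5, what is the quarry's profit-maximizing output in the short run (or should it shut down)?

Variable cost is VC = 57Q - 20Q^2 + 2Q^3, so AVC = VC/Q = 57 - 20Q + 2Q^2 and MC = dTC/dQ = 57 - 40Q + 6Q^2.
The AVC parabola has its vertex at Q = 20/4 = 5, where AVC = 57 - 20·5 + 2·5^2 = $7.
With P < min AVC ($5 < $7), every unit sold adds to the loss.
Best response: produce nothing and absorb the $229 fixed cost.

Shut down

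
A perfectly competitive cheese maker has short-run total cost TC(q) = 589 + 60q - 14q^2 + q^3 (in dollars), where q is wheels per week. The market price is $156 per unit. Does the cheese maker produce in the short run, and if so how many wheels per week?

Produce at q = 12

Strip out fixed cost: VC = 60q - 14q^2 + q^3. Then AVC = 60 - 14q + q^2 and MC = 60 - 28q + 3q^2.
The AVC parabola has its vertex at q = 14/2 = 7, where AVC = 60 - 14·7 + 7^2 = $11.
Since P = $156 ≥ min AVC = $11, price covers variable cost and the firm should produce.
Set P = MC: 156 = 60 - 28q + 3q^2 → -96 - 28q + 3q^2 = 0. The roots are q = -8/3 and q = 12; the profit-maximizing output is on the rising part of MC, so q* = 12.
Check: AVC at q = 12 is $36 ≤ P, so revenue covers variable cost.
Profit = P·q − TC = 156·12 − 1021 = $851.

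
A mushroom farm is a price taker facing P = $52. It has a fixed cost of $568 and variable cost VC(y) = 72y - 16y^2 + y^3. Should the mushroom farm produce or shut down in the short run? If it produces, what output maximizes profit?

Variable cost is VC = 72y - 16y^2 + y^3, so AVC = VC/y = 72 - 16y + y^2 and MC = dTC/dy = 72 - 32y + 3y^2.
AVC hits its minimum where MC = AVC, at y = 8, giving min AVC = 72 - 16·8 + 8^2 = $8.
P = $52 exceeds min AVC = $8, so the firm stays open.
P = MC gives 20 - 32y + 3y^2 = 0, with roots 2/3 and 10. Take the larger (rising MC): y* = 10.
Check: AVC at y = 10 is $12 ≤ P, so revenue covers variable cost.
Profit = P·y − TC = 52·10 − 688 = -$168, a loss, but smaller than the $568 fixed cost the firm would lose by shutting down.

Produce at y = 10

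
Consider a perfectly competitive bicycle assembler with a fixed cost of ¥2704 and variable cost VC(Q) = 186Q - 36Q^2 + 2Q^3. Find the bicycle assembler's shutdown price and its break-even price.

AVC = 186 - 36Q + 2Q^2; minimized at Q = 9, giving min AVC = ¥24. That is the shutdown price.
ATC = 2704/Q + 186 - 36Q + 2Q^2. Setting dATC/dQ = −2704/Q^2 − 36 + 4Q = 0 gives Q = 13 (since 4·13^3 − 36·13^2 = 2704).
min ATC = 2704/13 + 186 − 36·13 + 2·13^2 = ¥264. That is the break-even price.
For ¥24 ≤ P < ¥264 the firm produces at a loss; below ¥24 it shuts down.

Shutdown price = ¥24; break-even price = ¥264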